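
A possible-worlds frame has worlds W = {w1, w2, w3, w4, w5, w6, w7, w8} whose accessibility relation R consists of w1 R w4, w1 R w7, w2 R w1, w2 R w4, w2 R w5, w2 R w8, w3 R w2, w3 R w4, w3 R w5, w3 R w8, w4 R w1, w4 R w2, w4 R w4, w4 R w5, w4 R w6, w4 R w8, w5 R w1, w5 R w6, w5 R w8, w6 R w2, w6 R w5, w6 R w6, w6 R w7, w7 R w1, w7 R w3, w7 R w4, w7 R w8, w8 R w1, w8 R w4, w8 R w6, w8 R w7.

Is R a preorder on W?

No

Reflexive: no — w1 is not related to itself.
Transitive: no — w1 R w4 and w4 R w2, but not w1 R w2.
So R is not a preorder.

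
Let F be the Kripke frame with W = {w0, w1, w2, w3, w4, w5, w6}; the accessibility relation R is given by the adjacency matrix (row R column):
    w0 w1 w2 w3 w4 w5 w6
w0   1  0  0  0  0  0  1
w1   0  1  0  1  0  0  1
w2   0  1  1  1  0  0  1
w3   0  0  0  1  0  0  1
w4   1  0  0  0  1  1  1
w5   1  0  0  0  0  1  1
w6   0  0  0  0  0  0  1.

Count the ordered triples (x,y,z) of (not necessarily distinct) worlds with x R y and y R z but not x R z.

0

R is transitive; there are no such tuples.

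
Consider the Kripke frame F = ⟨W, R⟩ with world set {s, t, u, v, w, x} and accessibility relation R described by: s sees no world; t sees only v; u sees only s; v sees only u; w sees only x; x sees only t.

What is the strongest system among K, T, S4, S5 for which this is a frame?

K

Reflexive (axiom T): no — s is not related to itself.
Transitive (axiom 4): no — t R v and v R u, but not t R u.
Euclidean (axiom 5): no — t R v and t R v, but not v R v.
So F validates K; T would additionally require R to be reflexive. The strongest is K.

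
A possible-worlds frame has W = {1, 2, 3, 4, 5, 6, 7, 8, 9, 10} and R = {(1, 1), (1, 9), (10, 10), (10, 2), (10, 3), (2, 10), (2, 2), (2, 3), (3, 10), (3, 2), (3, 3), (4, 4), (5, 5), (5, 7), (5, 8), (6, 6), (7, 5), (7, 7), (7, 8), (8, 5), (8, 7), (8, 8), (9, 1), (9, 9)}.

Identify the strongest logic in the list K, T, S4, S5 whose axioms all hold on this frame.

S5

Reflexive (axiom T): yes — every world is R-related to itself.
Transitive (axiom 4): yes — every two-step R-path is closed by a direct edge.
Euclidean (axiom 5): yes — any two successors of a common world are R-related.
So F validates K, T, S4, S5. The strongest is S5.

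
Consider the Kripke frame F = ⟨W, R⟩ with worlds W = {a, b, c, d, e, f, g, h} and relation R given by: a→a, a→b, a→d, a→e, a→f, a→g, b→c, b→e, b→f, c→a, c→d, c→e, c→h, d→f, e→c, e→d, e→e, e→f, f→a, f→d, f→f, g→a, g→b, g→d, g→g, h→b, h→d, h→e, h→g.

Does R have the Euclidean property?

No

Euclidean: no — a R b and a R d, but not b R d.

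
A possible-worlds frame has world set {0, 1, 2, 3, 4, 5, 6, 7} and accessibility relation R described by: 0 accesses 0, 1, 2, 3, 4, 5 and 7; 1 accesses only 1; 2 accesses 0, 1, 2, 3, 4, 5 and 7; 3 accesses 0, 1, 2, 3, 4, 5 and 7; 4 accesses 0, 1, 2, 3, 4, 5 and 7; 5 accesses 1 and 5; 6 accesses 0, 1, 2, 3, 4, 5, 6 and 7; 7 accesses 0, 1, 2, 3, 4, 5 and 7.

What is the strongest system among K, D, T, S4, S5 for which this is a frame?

Serial (axiom D): yes — every world has a successor (e.g. 0 R 0).
Reflexive (axiom T): yes — every world is R-related to itself.
Transitive (axiom 4): yes — every two-step R-path is closed by a direct edge.
Euclidean (axiom 5): no — 0 R 1 and 0 R 2, but not 1 R 2.
So F validates K, D, T, S4; S5 would additionally require R to be Euclidean. The strongest is S4.

S4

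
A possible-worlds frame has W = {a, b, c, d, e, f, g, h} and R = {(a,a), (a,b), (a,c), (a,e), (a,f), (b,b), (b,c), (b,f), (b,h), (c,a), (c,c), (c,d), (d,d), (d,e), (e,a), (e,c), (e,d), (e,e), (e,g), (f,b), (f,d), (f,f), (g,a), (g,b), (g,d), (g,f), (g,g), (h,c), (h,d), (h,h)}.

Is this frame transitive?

Transitive: no — a R b and b R h, but not a R h.

No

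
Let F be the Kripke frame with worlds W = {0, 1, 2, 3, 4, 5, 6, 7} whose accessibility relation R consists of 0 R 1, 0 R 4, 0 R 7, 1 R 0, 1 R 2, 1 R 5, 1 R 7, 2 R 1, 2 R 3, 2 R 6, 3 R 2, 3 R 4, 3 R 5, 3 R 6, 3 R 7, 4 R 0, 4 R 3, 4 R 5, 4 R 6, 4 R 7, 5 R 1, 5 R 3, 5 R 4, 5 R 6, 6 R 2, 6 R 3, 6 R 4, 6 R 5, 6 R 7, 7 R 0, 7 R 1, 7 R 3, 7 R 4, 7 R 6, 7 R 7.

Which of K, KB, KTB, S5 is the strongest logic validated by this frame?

KB

Symmetric (axiom B): yes — every pair in R has its reverse in R.
Reflexive (axiom T): no — 0 is not related to itself.
Euclidean (axiom 5): no — 0 R 1 and 0 R 4, but not 1 R 4.
So F validates K, KB; KTB would additionally require R to be reflexive. The strongest is KB.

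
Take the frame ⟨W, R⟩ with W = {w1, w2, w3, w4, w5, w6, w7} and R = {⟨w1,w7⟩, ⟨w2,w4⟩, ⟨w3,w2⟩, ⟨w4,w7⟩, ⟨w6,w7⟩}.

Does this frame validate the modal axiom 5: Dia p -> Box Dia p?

Axiom 5 corresponds to the accessibility relation being Euclidean.
Euclidean: no — w1 R w7 and w1 R w7, but not w7 R w7.

No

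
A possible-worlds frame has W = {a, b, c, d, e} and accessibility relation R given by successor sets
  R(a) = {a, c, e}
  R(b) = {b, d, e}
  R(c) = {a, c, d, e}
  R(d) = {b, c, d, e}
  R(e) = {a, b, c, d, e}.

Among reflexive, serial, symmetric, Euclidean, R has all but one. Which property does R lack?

Euclidean

Reflexive: yes — every world is R-related to itself.
Serial: yes — every world has a successor (e.g. a R a).
Symmetric: yes — every pair in R has its reverse in R.
Euclidean: no — c R a and c R d, but not a R d.
Only Euclidean fails.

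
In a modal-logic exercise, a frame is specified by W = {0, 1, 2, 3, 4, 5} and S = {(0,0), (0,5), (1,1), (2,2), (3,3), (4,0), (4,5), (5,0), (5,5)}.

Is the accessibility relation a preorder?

No

Reflexive: no — 4 is not related to itself.
Transitive: yes — every two-step S-path is closed by a direct edge.
So S is not a preorder.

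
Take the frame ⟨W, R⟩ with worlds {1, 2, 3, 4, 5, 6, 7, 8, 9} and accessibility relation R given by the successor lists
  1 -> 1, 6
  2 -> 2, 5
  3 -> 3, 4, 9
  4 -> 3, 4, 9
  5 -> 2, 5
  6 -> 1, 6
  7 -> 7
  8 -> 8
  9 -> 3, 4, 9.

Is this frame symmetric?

Yes

Symmetric: yes — every pair in R has its reverse in R.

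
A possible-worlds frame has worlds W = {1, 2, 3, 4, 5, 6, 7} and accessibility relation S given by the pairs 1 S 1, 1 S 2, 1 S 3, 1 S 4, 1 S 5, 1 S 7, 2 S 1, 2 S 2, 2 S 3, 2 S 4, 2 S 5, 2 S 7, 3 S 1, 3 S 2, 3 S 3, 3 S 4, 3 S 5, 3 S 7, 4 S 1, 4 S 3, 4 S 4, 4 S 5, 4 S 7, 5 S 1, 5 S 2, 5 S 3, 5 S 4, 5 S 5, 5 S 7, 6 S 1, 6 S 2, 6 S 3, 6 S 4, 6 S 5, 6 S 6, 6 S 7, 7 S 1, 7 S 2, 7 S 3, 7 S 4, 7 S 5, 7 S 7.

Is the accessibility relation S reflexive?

Yes

Reflexive: yes — every world is S-related to itself.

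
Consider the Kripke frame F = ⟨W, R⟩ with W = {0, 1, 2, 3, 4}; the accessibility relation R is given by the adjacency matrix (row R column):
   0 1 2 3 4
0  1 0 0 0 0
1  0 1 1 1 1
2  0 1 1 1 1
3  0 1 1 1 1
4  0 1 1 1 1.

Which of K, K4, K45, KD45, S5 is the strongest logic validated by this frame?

Transitive (axiom 4): yes — every two-step R-path is closed by a direct edge.
Euclidean (axiom 5): yes — any two successors of a common world are R-related.
Serial (axiom D): yes — every world has a successor (e.g. 0 R 0).
Reflexive (axiom T): yes — every world is R-related to itself.
So F validates K, K4, K45, KD45, S5. The strongest is S5.

S5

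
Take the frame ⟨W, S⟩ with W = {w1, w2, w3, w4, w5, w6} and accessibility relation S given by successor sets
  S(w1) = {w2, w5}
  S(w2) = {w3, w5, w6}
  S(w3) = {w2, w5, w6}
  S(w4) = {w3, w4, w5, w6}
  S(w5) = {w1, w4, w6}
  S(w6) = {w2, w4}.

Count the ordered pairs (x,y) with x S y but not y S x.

6

Enumerating: (w1,w2), (w2,w5), (w3,w5), (w3,w6), (w4,w3), (w5,w6).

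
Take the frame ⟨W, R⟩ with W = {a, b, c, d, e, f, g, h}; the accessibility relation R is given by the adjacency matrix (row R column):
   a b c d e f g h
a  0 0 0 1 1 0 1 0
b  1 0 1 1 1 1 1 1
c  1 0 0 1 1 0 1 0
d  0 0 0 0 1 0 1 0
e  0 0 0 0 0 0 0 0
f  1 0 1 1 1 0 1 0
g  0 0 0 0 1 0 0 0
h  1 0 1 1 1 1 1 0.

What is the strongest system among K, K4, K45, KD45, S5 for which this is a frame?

Transitive (axiom 4): yes — every two-step R-path is closed by a direct edge.
Euclidean (axiom 5): no — a R e and a R d, but not e R d.
Serial (axiom D): no — e has no R-successor.
Reflexive (axiom T): no — a is not related to itself.
So F validates K, K4; K45 would additionally require R to be Euclidean. The strongest is K4.

K4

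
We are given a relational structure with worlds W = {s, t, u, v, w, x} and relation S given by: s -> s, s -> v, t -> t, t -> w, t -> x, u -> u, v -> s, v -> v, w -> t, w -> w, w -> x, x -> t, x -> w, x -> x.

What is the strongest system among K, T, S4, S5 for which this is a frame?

S5

Reflexive (axiom T): yes — every world is S-related to itself.
Transitive (axiom 4): yes — every two-step S-path is closed by a direct edge.
Euclidean (axiom 5): yes — any two successors of a common world are S-related.
So F validates K, T, S4, S5. The strongest is S5.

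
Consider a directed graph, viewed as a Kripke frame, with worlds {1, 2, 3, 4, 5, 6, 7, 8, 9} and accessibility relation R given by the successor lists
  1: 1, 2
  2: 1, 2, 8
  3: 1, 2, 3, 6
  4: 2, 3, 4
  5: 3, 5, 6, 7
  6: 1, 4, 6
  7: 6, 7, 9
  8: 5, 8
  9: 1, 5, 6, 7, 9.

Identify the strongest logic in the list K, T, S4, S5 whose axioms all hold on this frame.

T

Reflexive (axiom T): yes — every world is R-related to itself.
Transitive (axiom 4): no — 1 R 2 and 2 R 8, but not 1 R 8.
Euclidean (axiom 5): no — 2 R 1 and 2 R 8, but not 1 R 8.
So F validates K, T; S4 would additionally require R to be transitive. The strongest is T.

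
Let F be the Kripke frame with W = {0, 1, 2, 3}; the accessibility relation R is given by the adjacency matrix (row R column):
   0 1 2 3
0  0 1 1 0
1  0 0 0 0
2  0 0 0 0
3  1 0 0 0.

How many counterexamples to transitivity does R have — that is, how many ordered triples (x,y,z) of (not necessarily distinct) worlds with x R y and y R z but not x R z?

Enumerating: (3,0,1), (3,0,2).

2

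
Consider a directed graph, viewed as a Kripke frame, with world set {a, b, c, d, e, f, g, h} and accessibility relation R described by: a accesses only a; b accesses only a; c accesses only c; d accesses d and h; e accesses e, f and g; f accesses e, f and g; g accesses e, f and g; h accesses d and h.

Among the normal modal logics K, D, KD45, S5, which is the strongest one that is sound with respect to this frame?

KD45

Serial (axiom D): yes — every world has a successor (e.g. a R a).
Euclidean (axiom 5): yes — any two successors of a common world are R-related.
Transitive (axiom 4): yes — every two-step R-path is closed by a direct edge.
Reflexive (axiom T): no — b is not related to itself.
So F validates K, D, KD45; S5 would additionally require R to be reflexive. The strongest is KD45.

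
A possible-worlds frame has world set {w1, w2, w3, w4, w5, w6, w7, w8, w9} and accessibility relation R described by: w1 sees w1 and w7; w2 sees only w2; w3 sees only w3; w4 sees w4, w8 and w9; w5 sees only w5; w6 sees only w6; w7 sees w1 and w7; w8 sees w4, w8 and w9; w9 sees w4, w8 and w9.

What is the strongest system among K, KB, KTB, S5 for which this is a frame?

S5

Symmetric (axiom B): yes — every pair in R has its reverse in R.
Reflexive (axiom T): yes — every world is R-related to itself.
Euclidean (axiom 5): yes — any two successors of a common world are R-related.
So F validates K, KB, KTB, S5. The strongest is S5.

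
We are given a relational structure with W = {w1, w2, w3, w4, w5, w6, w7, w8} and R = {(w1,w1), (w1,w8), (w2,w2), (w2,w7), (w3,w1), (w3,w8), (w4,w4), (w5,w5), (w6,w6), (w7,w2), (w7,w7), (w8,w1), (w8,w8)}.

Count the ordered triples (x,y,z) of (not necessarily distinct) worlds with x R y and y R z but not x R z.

0

R is transitive; there are no such tuples.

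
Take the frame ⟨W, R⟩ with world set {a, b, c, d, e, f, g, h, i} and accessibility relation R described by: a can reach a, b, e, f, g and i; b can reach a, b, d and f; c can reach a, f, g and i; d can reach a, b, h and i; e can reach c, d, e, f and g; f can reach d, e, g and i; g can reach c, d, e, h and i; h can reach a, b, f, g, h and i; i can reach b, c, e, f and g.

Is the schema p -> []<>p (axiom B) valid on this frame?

No

Axiom B corresponds to the accessibility relation being symmetric.
Symmetric: no — a R e but not e R a.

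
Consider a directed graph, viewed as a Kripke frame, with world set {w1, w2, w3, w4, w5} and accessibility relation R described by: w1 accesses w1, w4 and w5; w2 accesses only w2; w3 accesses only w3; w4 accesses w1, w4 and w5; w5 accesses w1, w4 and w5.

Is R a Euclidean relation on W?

Yes

Euclidean: yes — any two successors of a common world are R-related.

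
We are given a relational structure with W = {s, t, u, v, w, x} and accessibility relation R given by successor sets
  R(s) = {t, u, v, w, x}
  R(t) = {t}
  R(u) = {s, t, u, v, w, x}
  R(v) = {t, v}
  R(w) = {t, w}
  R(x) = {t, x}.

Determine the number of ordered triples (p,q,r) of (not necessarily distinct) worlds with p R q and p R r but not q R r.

34

Enumerating: (s,t,u), (s,t,v), (s,t,w), (s,t,x), (s,v,u), (s,v,w), (s,v,x), (s,w,u), (s,w,v), (s,w,x), (s,x,u), (s,x,v), … and 22 more.
Total: 34.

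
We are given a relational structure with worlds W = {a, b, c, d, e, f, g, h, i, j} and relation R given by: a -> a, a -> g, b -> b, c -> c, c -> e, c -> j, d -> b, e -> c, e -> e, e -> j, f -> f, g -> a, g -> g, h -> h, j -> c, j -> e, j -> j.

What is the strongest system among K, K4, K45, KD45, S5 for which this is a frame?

K45

Transitive (axiom 4): yes — every two-step R-path is closed by a direct edge.
Euclidean (axiom 5): yes — any two successors of a common world are R-related.
Serial (axiom D): no — i has no R-successor.
Reflexive (axiom T): no — d is not related to itself.
So F validates K, K4, K45; KD45 would additionally require R to be serial. The strongest is K45.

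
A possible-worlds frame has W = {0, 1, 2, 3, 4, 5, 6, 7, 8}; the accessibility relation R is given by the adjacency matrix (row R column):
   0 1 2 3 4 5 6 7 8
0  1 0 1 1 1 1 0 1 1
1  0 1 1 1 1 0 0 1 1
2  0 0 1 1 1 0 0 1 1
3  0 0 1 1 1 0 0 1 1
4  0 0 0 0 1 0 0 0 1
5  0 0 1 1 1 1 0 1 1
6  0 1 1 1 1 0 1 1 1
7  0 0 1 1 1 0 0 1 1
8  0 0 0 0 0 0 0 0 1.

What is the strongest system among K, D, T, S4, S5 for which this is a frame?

S4

Serial (axiom D): yes — every world has a successor (e.g. 0 R 0).
Reflexive (axiom T): yes — every world is R-related to itself.
Transitive (axiom 4): yes — every two-step R-path is closed by a direct edge.
Euclidean (axiom 5): no — 0 R 2 and 0 R 5, but not 2 R 5.
So F validates K, D, T, S4; S5 would additionally require R to be Euclidean. The strongest is S4.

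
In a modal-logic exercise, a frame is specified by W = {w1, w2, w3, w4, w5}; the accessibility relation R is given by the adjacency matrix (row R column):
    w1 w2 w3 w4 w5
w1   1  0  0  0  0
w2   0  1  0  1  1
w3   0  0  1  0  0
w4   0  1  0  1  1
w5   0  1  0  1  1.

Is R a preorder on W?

Yes

Reflexive: yes — every world is R-related to itself.
Transitive: yes — every two-step R-path is closed by a direct edge.
So R is a preorder.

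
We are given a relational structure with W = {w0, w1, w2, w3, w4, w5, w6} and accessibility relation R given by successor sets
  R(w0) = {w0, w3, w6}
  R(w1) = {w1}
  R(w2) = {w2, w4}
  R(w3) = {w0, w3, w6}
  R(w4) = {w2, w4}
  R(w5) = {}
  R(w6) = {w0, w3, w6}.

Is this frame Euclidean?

Yes

Euclidean: yes — any two successors of a common world are R-related.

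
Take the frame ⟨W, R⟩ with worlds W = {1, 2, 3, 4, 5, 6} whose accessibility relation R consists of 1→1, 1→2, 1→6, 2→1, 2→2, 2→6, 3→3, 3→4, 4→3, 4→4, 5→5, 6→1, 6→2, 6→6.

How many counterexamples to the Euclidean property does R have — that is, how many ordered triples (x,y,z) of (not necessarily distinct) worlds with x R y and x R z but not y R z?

R is Euclidean; there are no such tuples.

0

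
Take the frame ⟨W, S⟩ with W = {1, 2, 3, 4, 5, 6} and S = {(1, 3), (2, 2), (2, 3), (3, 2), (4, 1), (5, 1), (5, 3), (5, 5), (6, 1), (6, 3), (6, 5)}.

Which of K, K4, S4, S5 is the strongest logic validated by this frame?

Transitive (axiom 4): no — 1 S 3 and 3 S 2, but not 1 S 2.
Reflexive (axiom T): no — 1 is not related to itself.
Euclidean (axiom 5): no — 5 S 3 and 5 S 1, but not 3 S 1.
So F validates K; K4 would additionally require S to be transitive. The strongest is K.

K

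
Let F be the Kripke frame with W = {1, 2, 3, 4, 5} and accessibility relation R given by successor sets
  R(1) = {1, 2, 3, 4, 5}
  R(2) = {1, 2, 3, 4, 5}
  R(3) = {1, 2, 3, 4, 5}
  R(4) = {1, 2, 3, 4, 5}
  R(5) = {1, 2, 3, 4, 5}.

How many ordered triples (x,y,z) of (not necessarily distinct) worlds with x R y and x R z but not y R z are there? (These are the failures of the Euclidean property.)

0

R is Euclidean; there are no such tuples.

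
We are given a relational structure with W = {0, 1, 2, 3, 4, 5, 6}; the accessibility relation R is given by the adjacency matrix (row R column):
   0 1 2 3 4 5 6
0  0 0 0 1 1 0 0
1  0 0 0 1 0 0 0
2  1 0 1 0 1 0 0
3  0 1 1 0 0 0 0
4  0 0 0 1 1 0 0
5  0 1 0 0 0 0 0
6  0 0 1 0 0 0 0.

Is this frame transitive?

Transitive: no — 0 R 3 and 3 R 1, but not 0 R 1.

No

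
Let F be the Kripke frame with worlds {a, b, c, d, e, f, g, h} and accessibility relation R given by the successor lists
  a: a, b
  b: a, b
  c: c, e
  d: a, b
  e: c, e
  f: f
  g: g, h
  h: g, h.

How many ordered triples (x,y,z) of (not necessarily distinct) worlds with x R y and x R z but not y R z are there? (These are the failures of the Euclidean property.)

0

R is Euclidean; there are no such tuples.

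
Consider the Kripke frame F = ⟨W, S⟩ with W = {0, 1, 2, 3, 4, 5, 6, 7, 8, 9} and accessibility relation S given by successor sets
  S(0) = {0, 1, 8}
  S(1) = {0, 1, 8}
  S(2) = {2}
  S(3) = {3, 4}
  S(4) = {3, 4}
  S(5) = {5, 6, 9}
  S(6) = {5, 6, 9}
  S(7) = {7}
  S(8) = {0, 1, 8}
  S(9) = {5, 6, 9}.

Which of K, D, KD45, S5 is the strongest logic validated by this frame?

Serial (axiom D): yes — every world has a successor (e.g. 0 S 0).
Euclidean (axiom 5): yes — any two successors of a common world are S-related.
Transitive (axiom 4): yes — every two-step S-path is closed by a direct edge.
Reflexive (axiom T): yes — every world is S-related to itself.
So F validates K, D, KD45, S5. The strongest is S5.

S5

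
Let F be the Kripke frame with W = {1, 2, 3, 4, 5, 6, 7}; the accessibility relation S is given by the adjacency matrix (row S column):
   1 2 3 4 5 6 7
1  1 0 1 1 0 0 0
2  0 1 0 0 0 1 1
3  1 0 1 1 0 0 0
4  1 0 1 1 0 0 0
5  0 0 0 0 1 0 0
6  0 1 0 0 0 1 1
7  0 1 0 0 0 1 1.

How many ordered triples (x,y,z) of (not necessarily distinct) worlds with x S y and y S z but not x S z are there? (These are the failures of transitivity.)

0

S is transitive; there are no such tuples.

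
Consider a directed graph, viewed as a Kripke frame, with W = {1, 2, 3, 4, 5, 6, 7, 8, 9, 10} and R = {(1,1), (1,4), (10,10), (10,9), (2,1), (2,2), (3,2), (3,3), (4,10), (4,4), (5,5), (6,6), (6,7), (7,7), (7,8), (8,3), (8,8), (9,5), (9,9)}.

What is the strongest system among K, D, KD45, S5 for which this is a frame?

D

Serial (axiom D): yes — every world has a successor (e.g. 1 R 1).
Euclidean (axiom 5): no — 1 R 4 and 1 R 1, but not 4 R 1.
Transitive (axiom 4): no — 1 R 4 and 4 R 10, but not 1 R 10.
Reflexive (axiom T): yes — every world is R-related to itself.
So F validates K, D; KD45 would additionally require R to be Euclidean and transitive. The strongest is D.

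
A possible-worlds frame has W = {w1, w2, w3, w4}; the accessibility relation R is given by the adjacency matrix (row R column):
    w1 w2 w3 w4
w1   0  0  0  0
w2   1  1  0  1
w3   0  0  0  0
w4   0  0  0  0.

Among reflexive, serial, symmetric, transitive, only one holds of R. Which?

transitive

Reflexive: no — w1 is not related to itself.
Serial: no — w1 has no R-successor.
Symmetric: no — w2 R w1 but not w1 R w2.
Transitive: yes — every two-step R-path is closed by a direct edge.
Only transitive holds.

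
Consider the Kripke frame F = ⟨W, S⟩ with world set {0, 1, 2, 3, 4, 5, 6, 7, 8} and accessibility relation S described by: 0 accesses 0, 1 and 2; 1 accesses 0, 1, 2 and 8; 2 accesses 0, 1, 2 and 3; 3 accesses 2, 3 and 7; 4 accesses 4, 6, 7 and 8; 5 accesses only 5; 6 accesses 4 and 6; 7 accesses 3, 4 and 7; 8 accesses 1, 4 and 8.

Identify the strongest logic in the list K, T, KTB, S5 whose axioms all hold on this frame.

KTB

Reflexive (axiom T): yes — every world is S-related to itself.
Symmetric (axiom B): yes — every pair in S has its reverse in S.
Euclidean (axiom 5): no — 1 S 0 and 1 S 8, but not 0 S 8.
So F validates K, T, KTB; S5 would additionally require S to be Euclidean. The strongest is KTB.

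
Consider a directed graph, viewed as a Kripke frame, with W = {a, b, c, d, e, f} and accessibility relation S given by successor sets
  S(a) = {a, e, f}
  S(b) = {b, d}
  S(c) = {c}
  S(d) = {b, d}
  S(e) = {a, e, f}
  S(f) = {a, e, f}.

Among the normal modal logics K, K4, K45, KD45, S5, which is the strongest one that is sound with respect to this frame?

Transitive (axiom 4): yes — every two-step S-path is closed by a direct edge.
Euclidean (axiom 5): yes — any two successors of a common world are S-related.
Serial (axiom D): yes — every world has a successor (e.g. a S a).
Reflexive (axiom T): yes — every world is S-related to itself.
So F validates K, K4, K45, KD45, S5. The strongest is S5.

S5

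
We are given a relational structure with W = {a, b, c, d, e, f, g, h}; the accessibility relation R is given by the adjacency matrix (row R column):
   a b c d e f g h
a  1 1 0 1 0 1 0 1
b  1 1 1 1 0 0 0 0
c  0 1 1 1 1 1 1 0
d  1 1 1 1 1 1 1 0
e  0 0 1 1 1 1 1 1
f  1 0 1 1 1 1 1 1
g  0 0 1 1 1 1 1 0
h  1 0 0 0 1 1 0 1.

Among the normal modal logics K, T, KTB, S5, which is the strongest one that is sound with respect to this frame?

KTB

Reflexive (axiom T): yes — every world is R-related to itself.
Symmetric (axiom B): yes — every pair in R has its reverse in R.
Euclidean (axiom 5): no — a R b and a R f, but not b R f.
So F validates K, T, KTB; S5 would additionally require R to be Euclidean. The strongest is KTB.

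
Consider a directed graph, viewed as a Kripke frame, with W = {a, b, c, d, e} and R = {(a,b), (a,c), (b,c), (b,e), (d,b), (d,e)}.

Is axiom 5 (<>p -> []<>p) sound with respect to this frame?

The schema 5 characterises exactly the Euclidean frames.
Euclidean: no — a R c and a R b, but not c R b.

No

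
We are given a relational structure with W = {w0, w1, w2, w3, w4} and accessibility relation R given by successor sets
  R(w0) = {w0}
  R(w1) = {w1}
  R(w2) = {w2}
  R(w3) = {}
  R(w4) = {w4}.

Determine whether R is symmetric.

Yes

Symmetric: yes — every pair in R has its reverse in R.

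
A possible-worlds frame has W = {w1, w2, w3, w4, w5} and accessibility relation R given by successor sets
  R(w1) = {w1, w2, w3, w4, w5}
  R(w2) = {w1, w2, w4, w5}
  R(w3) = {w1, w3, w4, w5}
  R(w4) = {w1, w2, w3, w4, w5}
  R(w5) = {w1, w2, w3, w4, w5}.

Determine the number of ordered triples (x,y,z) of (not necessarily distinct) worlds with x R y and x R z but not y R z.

Enumerating: (w1,w2,w3), (w1,w3,w2), (w4,w2,w3), (w4,w3,w2), (w5,w2,w3), (w5,w3,w2).

6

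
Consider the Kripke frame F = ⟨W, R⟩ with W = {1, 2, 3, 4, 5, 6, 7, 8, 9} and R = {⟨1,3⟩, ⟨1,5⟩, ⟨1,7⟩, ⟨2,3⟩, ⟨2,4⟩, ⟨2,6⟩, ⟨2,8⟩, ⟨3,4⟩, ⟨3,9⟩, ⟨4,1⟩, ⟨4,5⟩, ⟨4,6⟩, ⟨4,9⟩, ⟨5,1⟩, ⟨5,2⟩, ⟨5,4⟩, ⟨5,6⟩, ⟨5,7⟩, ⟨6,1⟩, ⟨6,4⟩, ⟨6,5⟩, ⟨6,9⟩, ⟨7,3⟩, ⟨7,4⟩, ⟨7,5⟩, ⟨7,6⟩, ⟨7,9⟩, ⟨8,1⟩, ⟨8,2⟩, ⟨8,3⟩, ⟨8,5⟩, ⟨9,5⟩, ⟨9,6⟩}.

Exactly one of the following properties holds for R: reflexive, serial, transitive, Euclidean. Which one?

Reflexive: no — 1 is not related to itself.
Serial: yes — every world has a successor (e.g. 1 R 3).
Transitive: no — 1 R 3 and 3 R 4, but not 1 R 4.
Euclidean: no — 1 R 3 and 1 R 5, but not 3 R 5.
Only serial holds.

serial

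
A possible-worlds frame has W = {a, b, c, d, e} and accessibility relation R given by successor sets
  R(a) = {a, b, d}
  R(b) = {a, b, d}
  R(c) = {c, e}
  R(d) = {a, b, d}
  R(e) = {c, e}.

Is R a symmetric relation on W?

Yes

Symmetric: yes — every pair in R has its reverse in R.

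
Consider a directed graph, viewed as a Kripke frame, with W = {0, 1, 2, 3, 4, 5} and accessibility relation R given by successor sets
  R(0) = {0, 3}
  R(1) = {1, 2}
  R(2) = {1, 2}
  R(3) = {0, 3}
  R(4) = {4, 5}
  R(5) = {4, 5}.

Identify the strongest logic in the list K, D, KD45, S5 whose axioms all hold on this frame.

S5

Serial (axiom D): yes — every world has a successor (e.g. 0 R 0).
Euclidean (axiom 5): yes — any two successors of a common world are R-related.
Transitive (axiom 4): yes — every two-step R-path is closed by a direct edge.
Reflexive (axiom T): yes — every world is R-related to itself.
So F validates K, D, KD45, S5. The strongest is S5.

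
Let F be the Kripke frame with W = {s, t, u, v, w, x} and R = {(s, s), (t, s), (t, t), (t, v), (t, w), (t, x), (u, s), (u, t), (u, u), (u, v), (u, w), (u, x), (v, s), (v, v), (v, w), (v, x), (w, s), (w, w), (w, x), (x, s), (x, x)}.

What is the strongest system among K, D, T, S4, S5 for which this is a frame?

Serial (axiom D): yes — every world has a successor (e.g. s R s).
Reflexive (axiom T): yes — every world is R-related to itself.
Transitive (axiom 4): yes — every two-step R-path is closed by a direct edge.
Euclidean (axiom 5): no — t R s and t R v, but not s R v.
So F validates K, D, T, S4; S5 would additionally require R to be Euclidean. The strongest is S4.

S4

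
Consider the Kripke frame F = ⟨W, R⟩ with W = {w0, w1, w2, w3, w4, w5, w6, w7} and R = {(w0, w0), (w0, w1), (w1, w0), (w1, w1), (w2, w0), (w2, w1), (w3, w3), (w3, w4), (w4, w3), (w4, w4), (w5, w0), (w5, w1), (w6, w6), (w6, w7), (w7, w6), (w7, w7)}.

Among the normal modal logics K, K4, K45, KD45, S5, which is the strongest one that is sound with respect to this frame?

Transitive (axiom 4): yes — every two-step R-path is closed by a direct edge.
Euclidean (axiom 5): yes — any two successors of a common world are R-related.
Serial (axiom D): yes — every world has a successor (e.g. w0 R w0).
Reflexive (axiom T): no — w2 is not related to itself.
So F validates K, K4, K45, KD45; S5 would additionally require R to be reflexive. The strongest is KD45.

KD45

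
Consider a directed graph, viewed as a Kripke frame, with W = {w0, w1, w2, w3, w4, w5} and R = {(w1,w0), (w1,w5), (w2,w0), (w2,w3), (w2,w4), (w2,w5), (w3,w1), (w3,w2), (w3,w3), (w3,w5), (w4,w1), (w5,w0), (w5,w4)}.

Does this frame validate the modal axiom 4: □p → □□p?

No

By correspondence theory, 4 is valid on a frame iff R is transitive.
Transitive: no — w1 R w5 and w5 R w4, but not w1 R w4.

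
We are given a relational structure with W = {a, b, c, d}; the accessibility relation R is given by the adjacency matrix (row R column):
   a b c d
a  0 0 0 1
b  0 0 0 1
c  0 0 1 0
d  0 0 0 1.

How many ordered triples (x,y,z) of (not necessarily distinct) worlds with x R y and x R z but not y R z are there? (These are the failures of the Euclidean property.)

R is Euclidean; there are no such tuples.

0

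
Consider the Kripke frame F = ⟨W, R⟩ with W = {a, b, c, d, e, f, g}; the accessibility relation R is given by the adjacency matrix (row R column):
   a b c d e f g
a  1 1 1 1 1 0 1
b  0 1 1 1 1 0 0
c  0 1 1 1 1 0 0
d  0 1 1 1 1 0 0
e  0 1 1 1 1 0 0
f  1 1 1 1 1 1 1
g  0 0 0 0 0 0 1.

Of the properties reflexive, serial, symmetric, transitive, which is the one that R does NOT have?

Reflexive: yes — every world is R-related to itself.
Serial: yes — every world has a successor (e.g. a R a).
Symmetric: no — a R b but not b R a.
Transitive: yes — every two-step R-path is closed by a direct edge.
Only symmetric fails.

symmetric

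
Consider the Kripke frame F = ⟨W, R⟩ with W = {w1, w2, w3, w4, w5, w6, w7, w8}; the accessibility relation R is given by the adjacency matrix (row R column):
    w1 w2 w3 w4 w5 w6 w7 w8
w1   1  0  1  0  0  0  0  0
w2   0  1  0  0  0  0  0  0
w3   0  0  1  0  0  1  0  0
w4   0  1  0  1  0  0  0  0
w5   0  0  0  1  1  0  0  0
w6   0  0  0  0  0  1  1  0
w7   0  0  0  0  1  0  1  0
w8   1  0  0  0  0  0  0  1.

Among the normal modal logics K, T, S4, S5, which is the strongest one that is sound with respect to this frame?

T

Reflexive (axiom T): yes — every world is R-related to itself.
Transitive (axiom 4): no — w1 R w3 and w3 R w6, but not w1 R w6.
Euclidean (axiom 5): no — w1 R w3 and w1 R w1, but not w3 R w1.
So F validates K, T; S4 would additionally require R to be transitive. The strongest is T.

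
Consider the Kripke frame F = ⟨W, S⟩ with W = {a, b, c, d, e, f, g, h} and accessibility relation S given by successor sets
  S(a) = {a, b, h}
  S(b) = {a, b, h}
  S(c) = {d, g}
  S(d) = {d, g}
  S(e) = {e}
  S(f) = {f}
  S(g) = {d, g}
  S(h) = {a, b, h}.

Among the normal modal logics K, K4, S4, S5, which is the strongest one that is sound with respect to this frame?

Transitive (axiom 4): yes — every two-step S-path is closed by a direct edge.
Reflexive (axiom T): no — c is not related to itself.
Euclidean (axiom 5): yes — any two successors of a common world are S-related.
So F validates K, K4; S4 would additionally require S to be reflexive. The strongest is K4.

K4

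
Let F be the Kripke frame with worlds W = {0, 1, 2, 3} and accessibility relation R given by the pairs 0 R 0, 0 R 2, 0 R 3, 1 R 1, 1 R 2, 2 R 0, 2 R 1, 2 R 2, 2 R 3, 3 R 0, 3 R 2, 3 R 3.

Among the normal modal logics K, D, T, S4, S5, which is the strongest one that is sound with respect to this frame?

T

Serial (axiom D): yes — every world has a successor (e.g. 0 R 0).
Reflexive (axiom T): yes — every world is R-related to itself.
Transitive (axiom 4): no — 0 R 2 and 2 R 1, but not 0 R 1.
Euclidean (axiom 5): no — 2 R 0 and 2 R 1, but not 0 R 1.
So F validates K, D, T; S4 would additionally require R to be transitive. The strongest is T.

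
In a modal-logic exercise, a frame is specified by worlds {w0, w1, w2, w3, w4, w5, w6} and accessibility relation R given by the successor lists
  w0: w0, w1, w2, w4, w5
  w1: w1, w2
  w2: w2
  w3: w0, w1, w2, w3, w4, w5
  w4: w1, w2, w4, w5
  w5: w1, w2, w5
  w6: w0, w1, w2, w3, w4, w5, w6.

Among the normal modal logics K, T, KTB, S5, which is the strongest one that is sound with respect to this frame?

Reflexive (axiom T): yes — every world is R-related to itself.
Symmetric (axiom B): no — w0 R w1 but not w1 R w0.
Euclidean (axiom 5): no — w0 R w1 and w0 R w4, but not w1 R w4.
So F validates K, T; KTB would additionally require R to be symmetric. The strongest is T.

T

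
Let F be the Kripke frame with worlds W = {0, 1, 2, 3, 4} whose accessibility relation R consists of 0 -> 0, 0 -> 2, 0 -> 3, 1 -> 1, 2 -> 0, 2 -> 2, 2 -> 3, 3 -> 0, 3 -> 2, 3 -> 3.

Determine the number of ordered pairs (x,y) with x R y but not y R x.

0

R is symmetric; there are no such tuples.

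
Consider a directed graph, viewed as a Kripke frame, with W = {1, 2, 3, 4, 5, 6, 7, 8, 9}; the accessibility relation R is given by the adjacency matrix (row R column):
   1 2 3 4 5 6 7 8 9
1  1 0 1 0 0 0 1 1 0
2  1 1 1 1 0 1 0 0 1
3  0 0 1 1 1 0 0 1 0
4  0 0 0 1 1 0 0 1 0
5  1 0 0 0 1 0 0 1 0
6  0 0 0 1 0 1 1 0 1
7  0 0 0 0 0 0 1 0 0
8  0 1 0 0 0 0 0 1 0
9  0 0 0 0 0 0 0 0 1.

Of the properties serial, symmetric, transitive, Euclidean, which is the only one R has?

serial

Serial: yes — every world has a successor (e.g. 1 R 1).
Symmetric: no — 1 R 3 but not 3 R 1.
Transitive: no — 1 R 3 and 3 R 4, but not 1 R 4.
Euclidean: no — 1 R 3 and 1 R 7, but not 3 R 7.
Only serial holds.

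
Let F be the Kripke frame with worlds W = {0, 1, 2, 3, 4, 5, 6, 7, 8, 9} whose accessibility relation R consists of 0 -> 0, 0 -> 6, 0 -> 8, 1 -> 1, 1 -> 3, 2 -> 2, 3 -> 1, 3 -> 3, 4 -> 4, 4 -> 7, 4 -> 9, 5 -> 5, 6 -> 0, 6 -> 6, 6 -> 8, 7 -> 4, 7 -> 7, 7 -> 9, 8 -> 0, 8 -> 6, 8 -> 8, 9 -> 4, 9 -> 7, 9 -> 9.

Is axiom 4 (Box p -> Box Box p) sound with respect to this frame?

Yes

The schema 4 characterises exactly the transitive frames.
Transitive: yes — every two-step R-path is closed by a direct edge.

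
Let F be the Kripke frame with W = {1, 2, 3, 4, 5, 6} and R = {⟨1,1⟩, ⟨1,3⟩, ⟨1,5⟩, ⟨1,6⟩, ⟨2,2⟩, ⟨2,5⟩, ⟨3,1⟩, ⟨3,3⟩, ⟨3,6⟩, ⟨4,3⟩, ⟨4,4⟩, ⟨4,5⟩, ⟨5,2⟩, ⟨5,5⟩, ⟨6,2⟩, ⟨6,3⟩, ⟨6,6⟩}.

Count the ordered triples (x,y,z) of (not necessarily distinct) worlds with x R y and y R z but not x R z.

9

Enumerating: (1,5,2), (1,6,2), (3,1,5), (3,6,2), (4,3,1), (4,3,6), (4,5,2), (6,2,5), (6,3,1).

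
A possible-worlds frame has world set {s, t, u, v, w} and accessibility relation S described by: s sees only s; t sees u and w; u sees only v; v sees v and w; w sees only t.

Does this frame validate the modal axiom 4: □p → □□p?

By correspondence theory, 4 is valid on a frame iff S is transitive.
Transitive: no — t S u and u S v, but not t S v.

No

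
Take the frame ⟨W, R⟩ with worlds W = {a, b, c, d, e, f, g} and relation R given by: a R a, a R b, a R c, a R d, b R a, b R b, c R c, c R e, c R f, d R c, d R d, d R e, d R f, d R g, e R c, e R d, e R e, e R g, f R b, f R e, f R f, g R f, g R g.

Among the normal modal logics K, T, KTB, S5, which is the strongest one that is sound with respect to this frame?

Reflexive (axiom T): yes — every world is R-related to itself.
Symmetric (axiom B): no — a R c but not c R a.
Euclidean (axiom 5): no — a R b and a R c, but not b R c.
So F validates K, T; KTB would additionally require R to be symmetric. The strongest is T.

T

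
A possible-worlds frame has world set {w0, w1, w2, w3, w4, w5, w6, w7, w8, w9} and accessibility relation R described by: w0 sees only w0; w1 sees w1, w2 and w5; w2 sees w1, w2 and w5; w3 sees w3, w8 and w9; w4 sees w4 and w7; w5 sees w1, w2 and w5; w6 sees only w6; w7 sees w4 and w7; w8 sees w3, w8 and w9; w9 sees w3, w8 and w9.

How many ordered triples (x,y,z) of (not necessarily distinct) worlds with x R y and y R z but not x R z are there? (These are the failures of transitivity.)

0

R is transitive; there are no such tuples.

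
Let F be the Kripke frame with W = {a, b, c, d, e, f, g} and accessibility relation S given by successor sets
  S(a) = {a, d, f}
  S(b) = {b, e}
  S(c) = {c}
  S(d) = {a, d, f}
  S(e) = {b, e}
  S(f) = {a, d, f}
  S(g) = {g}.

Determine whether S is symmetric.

Symmetric: yes — every pair in S has its reverse in S.

Yes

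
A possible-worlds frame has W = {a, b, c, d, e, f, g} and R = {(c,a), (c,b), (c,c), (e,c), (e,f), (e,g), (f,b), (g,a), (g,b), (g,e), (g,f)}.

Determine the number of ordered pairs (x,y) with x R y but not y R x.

Enumerating: (c,a), (c,b), (e,c), (e,f), (f,b), (g,a), (g,b), (g,f).

8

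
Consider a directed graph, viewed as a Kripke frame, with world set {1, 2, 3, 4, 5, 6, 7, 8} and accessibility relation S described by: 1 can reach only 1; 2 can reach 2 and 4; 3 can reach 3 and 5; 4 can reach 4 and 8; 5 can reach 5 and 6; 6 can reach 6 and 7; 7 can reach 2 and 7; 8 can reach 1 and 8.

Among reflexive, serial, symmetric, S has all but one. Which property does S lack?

Reflexive: yes — every world is S-related to itself.
Serial: yes — every world has a successor (e.g. 1 S 1).
Symmetric: no — 2 S 4 but not 4 S 2.
Only symmetric fails.

symmetric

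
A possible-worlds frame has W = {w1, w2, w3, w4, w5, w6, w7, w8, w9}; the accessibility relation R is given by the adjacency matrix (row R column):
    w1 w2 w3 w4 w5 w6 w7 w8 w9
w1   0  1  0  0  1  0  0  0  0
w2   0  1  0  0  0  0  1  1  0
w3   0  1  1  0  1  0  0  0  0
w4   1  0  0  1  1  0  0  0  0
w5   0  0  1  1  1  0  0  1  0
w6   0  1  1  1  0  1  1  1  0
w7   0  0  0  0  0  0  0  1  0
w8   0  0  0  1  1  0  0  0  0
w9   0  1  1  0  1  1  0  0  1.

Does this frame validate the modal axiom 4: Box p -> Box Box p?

The schema 4 characterises exactly the transitive frames.
Transitive: no — w1 R w2 and w2 R w7, but not w1 R w7.

No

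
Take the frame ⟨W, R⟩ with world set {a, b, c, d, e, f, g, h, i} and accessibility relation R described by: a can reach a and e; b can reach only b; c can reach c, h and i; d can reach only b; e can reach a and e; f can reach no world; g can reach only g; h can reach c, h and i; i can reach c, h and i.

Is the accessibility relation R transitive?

Transitive: yes — every two-step R-path is closed by a direct edge.

Yes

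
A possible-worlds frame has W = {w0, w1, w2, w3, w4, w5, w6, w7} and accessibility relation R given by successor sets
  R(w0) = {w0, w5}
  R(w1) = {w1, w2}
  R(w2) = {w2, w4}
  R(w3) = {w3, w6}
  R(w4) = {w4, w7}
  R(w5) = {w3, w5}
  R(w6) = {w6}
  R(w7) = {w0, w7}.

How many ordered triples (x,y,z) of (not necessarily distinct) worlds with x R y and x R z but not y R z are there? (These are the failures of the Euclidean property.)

Enumerating: (w0,w5,w0), (w1,w2,w1), (w2,w4,w2), (w3,w6,w3), (w4,w7,w4), (w5,w3,w5), (w7,w0,w7).

7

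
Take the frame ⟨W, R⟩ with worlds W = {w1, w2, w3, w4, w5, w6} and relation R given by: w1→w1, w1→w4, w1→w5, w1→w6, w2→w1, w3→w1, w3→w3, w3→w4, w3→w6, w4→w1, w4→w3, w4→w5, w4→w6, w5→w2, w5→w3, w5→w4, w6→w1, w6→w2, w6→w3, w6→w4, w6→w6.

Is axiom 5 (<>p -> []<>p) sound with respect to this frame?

Axiom 5 corresponds to the accessibility relation being Euclidean.
Euclidean: no — w1 R w5 and w1 R w6, but not w5 R w6.

No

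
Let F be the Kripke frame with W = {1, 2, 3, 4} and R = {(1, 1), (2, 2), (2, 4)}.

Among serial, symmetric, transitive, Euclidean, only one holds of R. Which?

transitive

Serial: no — 3 has no R-successor.
Symmetric: no — 2 R 4 but not 4 R 2.
Transitive: yes — every two-step R-path is closed by a direct edge.
Euclidean: no — 2 R 4 and 2 R 2, but not 4 R 2.
Only transitive holds.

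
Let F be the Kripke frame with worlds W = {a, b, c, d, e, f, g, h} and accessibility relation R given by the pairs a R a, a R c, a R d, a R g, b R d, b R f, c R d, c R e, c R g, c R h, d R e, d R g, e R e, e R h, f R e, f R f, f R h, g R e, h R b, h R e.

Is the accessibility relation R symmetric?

No

Symmetric: no — a R c but not c R a.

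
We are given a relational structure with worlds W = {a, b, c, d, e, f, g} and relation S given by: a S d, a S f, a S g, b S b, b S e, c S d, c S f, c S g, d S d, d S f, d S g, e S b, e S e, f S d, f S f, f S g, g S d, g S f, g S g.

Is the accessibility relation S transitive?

Transitive: yes — every two-step S-path is closed by a direct edge.

Yes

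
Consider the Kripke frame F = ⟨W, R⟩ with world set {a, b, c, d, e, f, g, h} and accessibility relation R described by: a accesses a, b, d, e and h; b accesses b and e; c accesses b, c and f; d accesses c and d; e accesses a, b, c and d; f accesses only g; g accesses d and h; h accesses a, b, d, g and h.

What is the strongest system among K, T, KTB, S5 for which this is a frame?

K

Reflexive (axiom T): no — e is not related to itself.
Symmetric (axiom B): no — a R b but not b R a.
Euclidean (axiom 5): no — a R b and a R d, but not b R d.
So F validates K; T would additionally require R to be reflexive. The strongest is K.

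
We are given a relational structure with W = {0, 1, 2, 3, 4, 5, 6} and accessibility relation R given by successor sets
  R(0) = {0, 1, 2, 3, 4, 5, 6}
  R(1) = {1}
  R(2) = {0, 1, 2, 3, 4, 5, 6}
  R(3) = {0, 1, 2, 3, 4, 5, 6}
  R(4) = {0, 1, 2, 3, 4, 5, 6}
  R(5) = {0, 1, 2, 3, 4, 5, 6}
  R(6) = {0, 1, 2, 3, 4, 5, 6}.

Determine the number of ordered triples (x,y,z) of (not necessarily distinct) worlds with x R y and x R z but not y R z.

36

Enumerating: (0,1,0), (0,1,2), (0,1,3), (0,1,4), (0,1,5), (0,1,6), (2,1,0), (2,1,2), (2,1,3), (2,1,4), (2,1,5), (2,1,6), … and 24 more.
Total: 36.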